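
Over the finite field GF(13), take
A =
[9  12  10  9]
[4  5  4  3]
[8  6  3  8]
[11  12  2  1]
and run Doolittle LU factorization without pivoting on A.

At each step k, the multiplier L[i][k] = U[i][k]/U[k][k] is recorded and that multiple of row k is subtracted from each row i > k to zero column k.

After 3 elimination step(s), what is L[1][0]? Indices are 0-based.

L[1][0] = 12

k=0: U[0][0]=9
  eliminate (1,0): mult=12, new row 1: (0, 4, 1, 12); set L[1][0]=12
  eliminate (2,0): mult=11, new row 2: (0, 4, 10, 0); set L[2][0]=11
  eliminate (3,0): mult=7, new row 3: (0, 6, 10, 3); set L[3][0]=7
k=1: U[1][1]=4
  eliminate (2,1): mult=1, new row 2: (0, 0, 9, 1); set L[2][1]=1
  eliminate (3,1): mult=8, new row 3: (0, 0, 2, 11); set L[3][1]=8
k=2: U[2][2]=9
  eliminate (3,2): mult=6, new row 3: (0, 0, 0, 5); set L[3][2]=6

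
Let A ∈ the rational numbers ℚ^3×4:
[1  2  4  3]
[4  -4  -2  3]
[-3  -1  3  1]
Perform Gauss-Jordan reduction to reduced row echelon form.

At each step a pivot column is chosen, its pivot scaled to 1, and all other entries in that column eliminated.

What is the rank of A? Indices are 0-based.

pivot(0,0)=1: scale R0 → (1, 2, 4, 3)
  clear (1,0): R1 −= (4)R0 → (0, -12, -18, -9)
  clear (2,0): R2 −= (-3)R0 → (0, 5, 15, 10)
pivot(1,1)=-12: scale R1 → (0, 1, 3/2, 3/4)
  clear (0,1): R0 −= (2)R1 → (1, 0, 1, 3/2)
  clear (2,1): R2 −= (5)R1 → (0, 0, 15/2, 25/4)
pivot(2,2)=15/2: scale R2 → (0, 0, 1, 5/6)
  clear (0,2): R0 −= (1)R2 → (1, 0, 0, 2/3)
  clear (1,2): R1 −= (3/2)R2 → (0, 1, 0, -1/2)

rank = 3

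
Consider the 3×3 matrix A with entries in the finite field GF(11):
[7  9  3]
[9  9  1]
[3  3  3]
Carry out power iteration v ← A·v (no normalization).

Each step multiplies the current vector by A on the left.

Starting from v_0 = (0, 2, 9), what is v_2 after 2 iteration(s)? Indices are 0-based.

v_2 = (8, 10, 7)

v_0 = (0, 2, 9).
v_1 = A·v_0 = (1, 5, 0).
v_2 = A·v_1 = (8, 10, 7).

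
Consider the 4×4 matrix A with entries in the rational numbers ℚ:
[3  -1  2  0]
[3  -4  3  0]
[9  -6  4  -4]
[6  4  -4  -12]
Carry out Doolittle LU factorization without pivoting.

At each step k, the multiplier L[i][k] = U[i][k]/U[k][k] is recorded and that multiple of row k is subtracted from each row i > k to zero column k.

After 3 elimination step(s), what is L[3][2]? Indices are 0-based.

L[3][2] = 2

[col 0] pivot 3
  R1 -= 1*R0 → (0, -3, 1, 0)  (L[1][0] := 1)
  R2 -= 3*R0 → (0, -3, -2, -4)  (L[2][0] := 3)
  R3 -= 2*R0 → (0, 6, -8, -12)  (L[3][0] := 2)
[col 1] pivot -3
  R2 -= 1*R1 → (0, 0, -3, -4)  (L[2][1] := 1)
  R3 -= -2*R1 → (0, 0, -6, -12)  (L[3][1] := -2)
[col 2] pivot -3
  R3 -= 2*R2 → (0, 0, 0, -4)  (L[3][2] := 2)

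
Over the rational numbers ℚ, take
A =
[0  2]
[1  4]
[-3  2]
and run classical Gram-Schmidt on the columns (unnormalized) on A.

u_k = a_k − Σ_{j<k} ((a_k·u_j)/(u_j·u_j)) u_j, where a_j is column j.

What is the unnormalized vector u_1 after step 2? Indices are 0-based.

u_1 = (2, 21/5, 7/5)

Step 1: u_0 = a_0 = (0, 1, -3).
Step 2: u_1 = a_1 − (-1/5)·u_0 = (2, 21/5, 7/5).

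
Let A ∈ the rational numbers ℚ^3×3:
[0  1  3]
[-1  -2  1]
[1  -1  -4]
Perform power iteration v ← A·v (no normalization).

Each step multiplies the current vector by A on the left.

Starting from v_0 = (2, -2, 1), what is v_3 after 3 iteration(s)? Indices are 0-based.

v_3 = (-13, 9, 18)

v_0 = (2, -2, 1).
v_1 = A·v_0 = (1, 3, 0).
v_2 = A·v_1 = (3, -7, -2).
v_3 = A·v_2 = (-13, 9, 18).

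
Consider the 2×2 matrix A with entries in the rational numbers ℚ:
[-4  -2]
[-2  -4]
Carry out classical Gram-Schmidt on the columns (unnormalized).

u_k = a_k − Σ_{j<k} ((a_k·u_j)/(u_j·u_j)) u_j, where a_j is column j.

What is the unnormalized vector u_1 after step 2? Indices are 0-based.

Step 1: u_0 = a_0 = (-4, -2).
Step 2: u_1 = a_1 − (4/5)·u_0 = (6/5, -12/5).

u_1 = (6/5, -12/5)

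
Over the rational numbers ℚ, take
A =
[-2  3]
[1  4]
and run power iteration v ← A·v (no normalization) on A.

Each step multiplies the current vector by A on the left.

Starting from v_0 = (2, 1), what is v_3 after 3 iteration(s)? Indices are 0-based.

v_3 = (29, 112)

v_0 = (2, 1).
v_1 = A·v_0 = (-1, 6).
v_2 = A·v_1 = (20, 23).
v_3 = A·v_2 = (29, 112).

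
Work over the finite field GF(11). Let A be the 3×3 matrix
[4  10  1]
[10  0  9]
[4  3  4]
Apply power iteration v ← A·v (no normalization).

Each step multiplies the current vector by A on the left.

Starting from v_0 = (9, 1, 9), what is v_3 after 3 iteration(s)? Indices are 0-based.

v_0 = (9, 1, 9).
v_1 = A·v_0 = (0, 6, 9).
v_2 = A·v_1 = (3, 4, 10).
v_3 = A·v_2 = (7, 10, 9).

v_3 = (7, 10, 9)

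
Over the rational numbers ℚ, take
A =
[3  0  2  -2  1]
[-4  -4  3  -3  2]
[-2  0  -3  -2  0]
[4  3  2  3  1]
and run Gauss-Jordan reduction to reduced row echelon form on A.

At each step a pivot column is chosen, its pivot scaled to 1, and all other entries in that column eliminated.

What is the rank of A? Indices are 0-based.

pivot(0,0)=3: scale R0 → (1, 0, 2/3, -2/3, 1/3)
  clear (1,0): R1 −= (-4)R0 → (0, -4, 17/3, -17/3, 10/3)
  clear (2,0): R2 −= (-2)R0 → (0, 0, -5/3, -10/3, 2/3)
  clear (3,0): R3 −= (4)R0 → (0, 3, -2/3, 17/3, -1/3)
pivot(1,1)=-4: scale R1 → (0, 1, -17/12, 17/12, -5/6)
  clear (3,1): R3 −= (3)R1 → (0, 0, 43/12, 17/12, 13/6)
pivot(2,2)=-5/3: scale R2 → (0, 0, 1, 2, -2/5)
  clear (0,2): R0 −= (2/3)R2 → (1, 0, 0, -2, 3/5)
  clear (1,2): R1 −= (-17/12)R2 → (0, 1, 0, 17/4, -7/5)
  clear (3,2): R3 −= (43/12)R2 → (0, 0, 0, -23/4, 18/5)
pivot(3,3)=-23/4: scale R3 → (0, 0, 0, 1, -72/115)
  clear (0,3): R0 −= (-2)R3 → (1, 0, 0, 0, -15/23)
  clear (1,3): R1 −= (17/4)R3 → (0, 1, 0, 0, 29/23)
  clear (2,3): R2 −= (2)R3 → (0, 0, 1, 0, 98/115)

rank = 4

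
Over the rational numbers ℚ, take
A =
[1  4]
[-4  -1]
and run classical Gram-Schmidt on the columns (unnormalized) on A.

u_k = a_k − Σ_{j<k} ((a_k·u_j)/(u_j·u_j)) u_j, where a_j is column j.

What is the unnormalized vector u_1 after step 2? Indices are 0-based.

Step 1: u_0 = a_0 = (1, -4).
Step 2: u_1 = a_1 − (8/17)·u_0 = (60/17, 15/17).

u_1 = (60/17, 15/17)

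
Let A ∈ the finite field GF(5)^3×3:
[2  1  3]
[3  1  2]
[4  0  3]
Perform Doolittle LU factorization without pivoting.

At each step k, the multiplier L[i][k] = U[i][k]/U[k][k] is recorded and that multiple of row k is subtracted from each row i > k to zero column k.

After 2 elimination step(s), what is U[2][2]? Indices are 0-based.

Step 1: pivot at (0,0) is 2.
  row1 ← row1 − (4)·row0  ⇒  L[1][0]=4, U row1=(0, 2, 0)
  row2 ← row2 − (2)·row0  ⇒  L[2][0]=2, U row2=(0, 3, 2)
Step 2: pivot at (1,1) is 2.
  row2 ← row2 − (4)·row1  ⇒  L[2][1]=4, U row2=(0, 0, 2)

U[2][2] = 2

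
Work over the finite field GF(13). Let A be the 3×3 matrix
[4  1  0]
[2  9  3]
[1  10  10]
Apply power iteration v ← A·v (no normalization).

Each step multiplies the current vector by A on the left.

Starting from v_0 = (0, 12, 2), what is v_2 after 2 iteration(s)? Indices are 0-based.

v_0 = (0, 12, 2).
v_1 = A·v_0 = (12, 10, 10).
v_2 = A·v_1 = (6, 1, 4).

v_2 = (6, 1, 4)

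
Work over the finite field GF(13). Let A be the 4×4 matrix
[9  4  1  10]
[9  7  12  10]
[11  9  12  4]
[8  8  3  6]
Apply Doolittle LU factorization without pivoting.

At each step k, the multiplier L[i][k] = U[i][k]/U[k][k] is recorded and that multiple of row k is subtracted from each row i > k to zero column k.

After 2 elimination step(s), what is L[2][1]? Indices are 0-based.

[col 0] pivot 9
  R1 -= 1*R0 → (0, 3, 11, 0)  (L[1][0] := 1)
  R2 -= 7*R0 → (0, 7, 5, 12)  (L[2][0] := 7)
  R3 -= 11*R0 → (0, 3, 5, 0)  (L[3][0] := 11)
[col 1] pivot 3
  R2 -= 11*R1 → (0, 0, 1, 12)  (L[2][1] := 11)
  R3 -= 1*R1 → (0, 0, 7, 0)  (L[3][1] := 1)

L[2][1] = 11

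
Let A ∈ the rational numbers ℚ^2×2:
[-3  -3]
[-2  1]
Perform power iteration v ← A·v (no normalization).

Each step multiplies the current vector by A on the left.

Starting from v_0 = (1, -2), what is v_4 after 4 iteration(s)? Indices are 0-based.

v_0 = (1, -2).
v_1 = A·v_0 = (3, -4).
v_2 = A·v_1 = (3, -10).
v_3 = A·v_2 = (21, -16).
v_4 = A·v_3 = (-15, -58).

v_4 = (-15, -58)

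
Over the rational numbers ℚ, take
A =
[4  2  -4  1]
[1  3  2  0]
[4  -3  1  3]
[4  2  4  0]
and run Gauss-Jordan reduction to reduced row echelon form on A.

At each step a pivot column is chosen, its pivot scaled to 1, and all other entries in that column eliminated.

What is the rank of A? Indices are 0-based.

rank = 4

step 1: normalize row 0 (÷4) = (1, 1/2, -1, 1/4)
  row 1: subtract 1×row0 = (0, 5/2, 3, -1/4)
  row 2: subtract 4×row0 = (0, -5, 5, 2)
  row 3: subtract 4×row0 = (0, 0, 8, -1)
step 2: normalize row 1 (÷5/2) = (0, 1, 6/5, -1/10)
  row 0: subtract 1/2×row1 = (1, 0, -8/5, 3/10)
  row 2: subtract -5×row1 = (0, 0, 11, 3/2)
step 3: normalize row 2 (÷11) = (0, 0, 1, 3/22)
  row 0: subtract -8/5×row2 = (1, 0, 0, 57/110)
  row 1: subtract 6/5×row2 = (0, 1, 0, -29/110)
  row 3: subtract 8×row2 = (0, 0, 0, -23/11)
step 4: normalize row 3 (÷-23/11) = (0, 0, 0, 1)
  row 0: subtract 57/110×row3 = (1, 0, 0, 0)
  row 1: subtract -29/110×row3 = (0, 1, 0, 0)
  row 2: subtract 3/22×row3 = (0, 0, 1, 0)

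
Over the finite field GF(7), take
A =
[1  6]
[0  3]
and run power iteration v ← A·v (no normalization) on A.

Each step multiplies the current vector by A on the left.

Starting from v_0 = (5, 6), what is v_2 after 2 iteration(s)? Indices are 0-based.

v_0 = (5, 6).
v_1 = A·v_0 = (6, 4).
v_2 = A·v_1 = (2, 5).

v_2 = (2, 5)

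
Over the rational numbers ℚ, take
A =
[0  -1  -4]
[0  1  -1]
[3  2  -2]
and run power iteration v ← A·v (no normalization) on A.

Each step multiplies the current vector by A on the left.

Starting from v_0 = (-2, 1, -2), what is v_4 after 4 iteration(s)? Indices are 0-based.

v_0 = (-2, 1, -2).
v_1 = A·v_0 = (7, 3, 0).
v_2 = A·v_1 = (-3, 3, 27).
v_3 = A·v_2 = (-111, -24, -57).
v_4 = A·v_3 = (252, 33, -267).

v_4 = (252, 33, -267)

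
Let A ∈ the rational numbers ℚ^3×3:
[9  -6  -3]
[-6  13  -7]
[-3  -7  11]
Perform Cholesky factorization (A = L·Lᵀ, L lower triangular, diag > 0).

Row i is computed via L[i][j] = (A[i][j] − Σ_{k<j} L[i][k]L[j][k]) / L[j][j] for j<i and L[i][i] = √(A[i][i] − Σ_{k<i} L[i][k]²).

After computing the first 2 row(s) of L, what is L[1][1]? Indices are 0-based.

Step 1: L[0][0] = √(9) = 3.
  L[1][0] = (-6) / L[0][0] = -2.
Step 2: L[1][1] = √(9) = 3.

L[1][1] = 3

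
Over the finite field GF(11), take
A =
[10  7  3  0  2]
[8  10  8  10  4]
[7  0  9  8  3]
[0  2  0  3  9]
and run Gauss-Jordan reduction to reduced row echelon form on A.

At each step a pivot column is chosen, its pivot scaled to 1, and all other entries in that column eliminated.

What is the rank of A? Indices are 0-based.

[1] R0 /= 10  ⇒  (1, 4, 8, 0, 9)
     R1 -= 8·R0  ⇒  (0, 0, 10, 10, 9)
     R2 -= 7·R0  ⇒  (0, 5, 8, 8, 6)
[2] R1 <-> R2
[2] R1 /= 5  ⇒  (0, 1, 6, 6, 10)
     R0 -= 4·R1  ⇒  (1, 0, 6, 9, 2)
     R3 -= 2·R1  ⇒  (0, 0, 10, 2, 0)
[3] R2 /= 10  ⇒  (0, 0, 1, 1, 2)
     R0 -= 6·R2  ⇒  (1, 0, 0, 3, 1)
     R1 -= 6·R2  ⇒  (0, 1, 0, 0, 9)
     R3 -= 10·R2  ⇒  (0, 0, 0, 3, 2)
[4] R3 /= 3  ⇒  (0, 0, 0, 1, 8)
     R0 -= 3·R3  ⇒  (1, 0, 0, 0, 10)
     R2 -= 1·R3  ⇒  (0, 0, 1, 0, 5)

rank = 4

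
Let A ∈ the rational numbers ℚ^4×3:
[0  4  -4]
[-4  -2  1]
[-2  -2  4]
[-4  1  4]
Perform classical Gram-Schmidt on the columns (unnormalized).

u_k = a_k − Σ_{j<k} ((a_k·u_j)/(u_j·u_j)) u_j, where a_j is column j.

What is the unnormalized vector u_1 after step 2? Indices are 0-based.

Step 1: u_0 = a_0 = (0, -4, -2, -4).
Step 2: u_1 = a_1 − (2/9)·u_0 = (4, -10/9, -14/9, 17/9).

u_1 = (4, -10/9, -14/9, 17/9)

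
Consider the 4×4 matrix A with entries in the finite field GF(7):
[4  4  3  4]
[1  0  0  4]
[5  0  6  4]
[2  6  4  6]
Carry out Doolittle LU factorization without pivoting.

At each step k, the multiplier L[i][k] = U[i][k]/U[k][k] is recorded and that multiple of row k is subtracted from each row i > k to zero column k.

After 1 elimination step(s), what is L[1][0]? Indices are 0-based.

L[1][0] = 2

[col 0] pivot 4
  R1 -= 2*R0 → (0, 6, 1, 3)  (L[1][0] := 2)
  R2 -= 3*R0 → (0, 2, 4, 6)  (L[2][0] := 3)
  R3 -= 4*R0 → (0, 4, 6, 4)  (L[3][0] := 4)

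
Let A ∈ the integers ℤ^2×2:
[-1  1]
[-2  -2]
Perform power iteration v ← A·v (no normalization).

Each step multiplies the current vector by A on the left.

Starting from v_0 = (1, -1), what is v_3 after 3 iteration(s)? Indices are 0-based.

v_0 = (1, -1).
v_1 = A·v_0 = (-2, 0).
v_2 = A·v_1 = (2, 4).
v_3 = A·v_2 = (2, -12).

v_3 = (2, -12)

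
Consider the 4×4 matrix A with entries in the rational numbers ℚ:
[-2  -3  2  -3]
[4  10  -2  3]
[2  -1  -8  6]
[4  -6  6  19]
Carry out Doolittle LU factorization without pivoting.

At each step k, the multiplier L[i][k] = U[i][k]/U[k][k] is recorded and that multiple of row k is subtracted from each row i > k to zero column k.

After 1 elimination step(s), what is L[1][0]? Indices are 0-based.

L[1][0] = -2

k=0: U[0][0]=-2
  eliminate (1,0): mult=-2, new row 1: (0, 4, 2, -3); set L[1][0]=-2
  eliminate (2,0): mult=-1, new row 2: (0, -4, -6, 3); set L[2][0]=-1
  eliminate (3,0): mult=-2, new row 3: (0, -12, 10, 13); set L[3][0]=-2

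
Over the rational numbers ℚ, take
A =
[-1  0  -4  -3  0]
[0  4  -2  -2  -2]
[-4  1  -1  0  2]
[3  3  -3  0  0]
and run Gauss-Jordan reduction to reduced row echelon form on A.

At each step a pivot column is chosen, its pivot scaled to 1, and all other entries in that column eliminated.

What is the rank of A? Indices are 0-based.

[1] R0 /= -1  ⇒  (1, 0, 4, 3, 0)
     R2 -= -4·R0  ⇒  (0, 1, 15, 12, 2)
     R3 -= 3·R0  ⇒  (0, 3, -15, -9, 0)
[2] R1 /= 4  ⇒  (0, 1, -1/2, -1/2, -1/2)
     R2 -= 1·R1  ⇒  (0, 0, 31/2, 25/2, 5/2)
     R3 -= 3·R1  ⇒  (0, 0, -27/2, -15/2, 3/2)
[3] R2 /= 31/2  ⇒  (0, 0, 1, 25/31, 5/31)
     R0 -= 4·R2  ⇒  (1, 0, 0, -7/31, -20/31)
     R1 -= -1/2·R2  ⇒  (0, 1, 0, -3/31, -13/31)
     R3 -= -27/2·R2  ⇒  (0, 0, 0, 105/31, 114/31)
[4] R3 /= 105/31  ⇒  (0, 0, 0, 1, 38/35)
     R0 -= -7/31·R3  ⇒  (1, 0, 0, 0, -2/5)
     R1 -= -3/31·R3  ⇒  (0, 1, 0, 0, -11/35)
     R2 -= 25/31·R3  ⇒  (0, 0, 1, 0, -5/7)

rank = 4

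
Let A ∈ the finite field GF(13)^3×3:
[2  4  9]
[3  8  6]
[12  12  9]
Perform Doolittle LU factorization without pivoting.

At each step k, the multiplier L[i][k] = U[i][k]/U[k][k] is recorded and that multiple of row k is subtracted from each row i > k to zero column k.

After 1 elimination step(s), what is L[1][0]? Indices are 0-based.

L[1][0] = 8

k=0: U[0][0]=2
  eliminate (1,0): mult=8, new row 1: (0, 2, 12); set L[1][0]=8
  eliminate (2,0): mult=6, new row 2: (0, 1, 7); set L[2][0]=6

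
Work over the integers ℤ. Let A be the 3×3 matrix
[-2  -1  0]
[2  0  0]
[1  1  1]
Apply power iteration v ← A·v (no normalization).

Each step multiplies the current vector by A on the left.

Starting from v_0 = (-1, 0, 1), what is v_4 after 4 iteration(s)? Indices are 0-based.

v_0 = (-1, 0, 1).
v_1 = A·v_0 = (2, -2, 0).
v_2 = A·v_1 = (-2, 4, 0).
v_3 = A·v_2 = (0, -4, 2).
v_4 = A·v_3 = (4, 0, -2).

v_4 = (4, 0, -2)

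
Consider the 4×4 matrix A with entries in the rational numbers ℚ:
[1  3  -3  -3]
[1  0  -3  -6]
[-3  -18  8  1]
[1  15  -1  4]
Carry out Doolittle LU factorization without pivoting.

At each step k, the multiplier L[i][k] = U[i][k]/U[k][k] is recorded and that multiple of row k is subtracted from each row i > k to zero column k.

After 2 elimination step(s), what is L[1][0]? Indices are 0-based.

[col 0] pivot 1
  R1 -= 1*R0 → (0, -3, 0, -3)  (L[1][0] := 1)
  R2 -= -3*R0 → (0, -9, -1, -8)  (L[2][0] := -3)
  R3 -= 1*R0 → (0, 12, 2, 7)  (L[3][0] := 1)
[col 1] pivot -3
  R2 -= 3*R1 → (0, 0, -1, 1)  (L[2][1] := 3)
  R3 -= -4*R1 → (0, 0, 2, -5)  (L[3][1] := -4)

L[1][0] = 1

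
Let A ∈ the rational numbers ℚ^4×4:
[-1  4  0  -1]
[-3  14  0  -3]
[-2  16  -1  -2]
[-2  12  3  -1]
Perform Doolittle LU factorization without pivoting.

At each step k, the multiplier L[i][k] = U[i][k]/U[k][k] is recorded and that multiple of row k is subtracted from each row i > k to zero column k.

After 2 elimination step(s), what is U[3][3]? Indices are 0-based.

U[3][3] = 1

k=0: U[0][0]=-1
  eliminate (1,0): mult=3, new row 1: (0, 2, 0, 0); set L[1][0]=3
  eliminate (2,0): mult=2, new row 2: (0, 8, -1, 0); set L[2][0]=2
  eliminate (3,0): mult=2, new row 3: (0, 4, 3, 1); set L[3][0]=2
k=1: U[1][1]=2
  eliminate (2,1): mult=4, new row 2: (0, 0, -1, 0); set L[2][1]=4
  eliminate (3,1): mult=2, new row 3: (0, 0, 3, 1); set L[3][1]=2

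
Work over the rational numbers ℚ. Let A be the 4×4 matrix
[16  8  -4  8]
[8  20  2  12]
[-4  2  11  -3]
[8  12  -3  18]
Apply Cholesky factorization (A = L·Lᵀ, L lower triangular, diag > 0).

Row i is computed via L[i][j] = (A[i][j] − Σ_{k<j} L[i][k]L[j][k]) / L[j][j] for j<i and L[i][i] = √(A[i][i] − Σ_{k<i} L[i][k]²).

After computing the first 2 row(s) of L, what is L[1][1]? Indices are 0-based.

Step 1: L[0][0] = √(16) = 4.
  L[1][0] = (8) / L[0][0] = 2.
Step 2: L[1][1] = √(16) = 4.

L[1][1] = 4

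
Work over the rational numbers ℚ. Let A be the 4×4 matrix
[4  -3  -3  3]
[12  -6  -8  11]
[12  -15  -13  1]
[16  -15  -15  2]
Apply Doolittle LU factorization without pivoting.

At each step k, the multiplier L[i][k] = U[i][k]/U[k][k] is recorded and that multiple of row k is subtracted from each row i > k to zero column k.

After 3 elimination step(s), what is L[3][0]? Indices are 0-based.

Step 1: pivot at (0,0) is 4.
  row1 ← row1 − (3)·row0  ⇒  L[1][0]=3, U row1=(0, 3, 1, 2)
  row2 ← row2 − (3)·row0  ⇒  L[2][0]=3, U row2=(0, -6, -4, -8)
  row3 ← row3 − (4)·row0  ⇒  L[3][0]=4, U row3=(0, -3, -3, -10)
Step 2: pivot at (1,1) is 3.
  row2 ← row2 − (-2)·row1  ⇒  L[2][1]=-2, U row2=(0, 0, -2, -4)
  row3 ← row3 − (-1)·row1  ⇒  L[3][1]=-1, U row3=(0, 0, -2, -8)
Step 3: pivot at (2,2) is -2.
  row3 ← row3 − (1)·row2  ⇒  L[3][2]=1, U row3=(0, 0, 0, -4)

L[3][0] = 4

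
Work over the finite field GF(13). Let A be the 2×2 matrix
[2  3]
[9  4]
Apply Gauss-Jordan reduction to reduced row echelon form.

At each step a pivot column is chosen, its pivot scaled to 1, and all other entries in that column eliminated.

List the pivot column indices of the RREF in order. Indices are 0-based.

pivot(0,0)=2: scale R0 → (1, 8)
  clear (1,0): R1 −= (9)R0 → (0, 10)
pivot(1,1)=10: scale R1 → (0, 1)
  clear (0,1): R0 −= (8)R1 → (1, 0)

pivot columns: 0, 1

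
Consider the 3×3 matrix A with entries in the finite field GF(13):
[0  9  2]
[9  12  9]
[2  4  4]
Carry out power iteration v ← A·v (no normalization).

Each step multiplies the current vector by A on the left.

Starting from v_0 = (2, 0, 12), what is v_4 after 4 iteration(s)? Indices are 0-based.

v_4 = (10, 10, 9)

v_0 = (2, 0, 12).
v_1 = A·v_0 = (11, 9, 0).
v_2 = A·v_1 = (3, 12, 6).
v_3 = A·v_2 = (3, 4, 0).
v_4 = A·v_3 = (10, 10, 9).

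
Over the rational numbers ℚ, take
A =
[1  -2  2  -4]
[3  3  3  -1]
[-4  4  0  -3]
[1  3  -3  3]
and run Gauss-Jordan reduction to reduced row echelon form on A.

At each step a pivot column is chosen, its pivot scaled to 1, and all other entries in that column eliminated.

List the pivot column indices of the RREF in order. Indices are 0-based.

pivot(0,0)=1: scale R0 → (1, -2, 2, -4)
  clear (1,0): R1 −= (3)R0 → (0, 9, -3, 11)
  clear (2,0): R2 −= (-4)R0 → (0, -4, 8, -19)
  clear (3,0): R3 −= (1)R0 → (0, 5, -5, 7)
pivot(1,1)=9: scale R1 → (0, 1, -1/3, 11/9)
  clear (0,1): R0 −= (-2)R1 → (1, 0, 4/3, -14/9)
  clear (2,1): R2 −= (-4)R1 → (0, 0, 20/3, -127/9)
  clear (3,1): R3 −= (5)R1 → (0, 0, -10/3, 8/9)
pivot(2,2)=20/3: scale R2 → (0, 0, 1, -127/60)
  clear (0,2): R0 −= (4/3)R2 → (1, 0, 0, 19/15)
  clear (1,2): R1 −= (-1/3)R2 → (0, 1, 0, 31/60)
  clear (3,2): R3 −= (-10/3)R2 → (0, 0, 0, -37/6)
pivot(3,3)=-37/6: scale R3 → (0, 0, 0, 1)
  clear (0,3): R0 −= (19/15)R3 → (1, 0, 0, 0)
  clear (1,3): R1 −= (31/60)R3 → (0, 1, 0, 0)
  clear (2,3): R2 −= (-127/60)R3 → (0, 0, 1, 0)

pivot columns: 0, 1, 2, 3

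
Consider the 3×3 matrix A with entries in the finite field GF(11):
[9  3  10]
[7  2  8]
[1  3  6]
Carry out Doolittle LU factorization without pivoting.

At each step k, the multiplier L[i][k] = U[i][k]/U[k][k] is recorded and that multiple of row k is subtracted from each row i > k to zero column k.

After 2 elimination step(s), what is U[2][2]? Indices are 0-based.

U[2][2] = 3

Step 1: pivot at (0,0) is 9.
  row1 ← row1 − (2)·row0  ⇒  L[1][0]=2, U row1=(0, 7, 10)
  row2 ← row2 − (5)·row0  ⇒  L[2][0]=5, U row2=(0, 10, 0)
Step 2: pivot at (1,1) is 7.
  row2 ← row2 − (3)·row1  ⇒  L[2][1]=3, U row2=(0, 0, 3)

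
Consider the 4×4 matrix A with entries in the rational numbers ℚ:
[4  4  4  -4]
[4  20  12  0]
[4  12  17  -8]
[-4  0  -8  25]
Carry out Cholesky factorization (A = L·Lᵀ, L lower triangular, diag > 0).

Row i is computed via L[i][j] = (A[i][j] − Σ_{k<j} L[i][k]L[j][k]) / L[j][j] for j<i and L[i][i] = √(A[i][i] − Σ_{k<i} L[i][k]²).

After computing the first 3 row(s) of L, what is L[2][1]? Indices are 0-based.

L[2][1] = 2

Step 1: L[0][0] = √(4) = 2.
  L[1][0] = (4) / L[0][0] = 2.
Step 2: L[1][1] = √(16) = 4.
  L[2][0] = (4) / L[0][0] = 2.
  L[2][1] = (8) / L[1][1] = 2.
Step 3: L[2][2] = √(9) = 3.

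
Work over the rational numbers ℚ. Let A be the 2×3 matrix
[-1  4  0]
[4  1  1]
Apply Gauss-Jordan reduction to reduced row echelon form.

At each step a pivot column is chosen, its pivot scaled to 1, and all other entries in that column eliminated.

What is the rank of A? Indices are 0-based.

step 1: normalize row 0 (÷-1) = (1, -4, 0)
  row 1: subtract 4×row0 = (0, 17, 1)
step 2: normalize row 1 (÷17) = (0, 1, 1/17)
  row 0: subtract -4×row1 = (1, 0, 4/17)

rank = 2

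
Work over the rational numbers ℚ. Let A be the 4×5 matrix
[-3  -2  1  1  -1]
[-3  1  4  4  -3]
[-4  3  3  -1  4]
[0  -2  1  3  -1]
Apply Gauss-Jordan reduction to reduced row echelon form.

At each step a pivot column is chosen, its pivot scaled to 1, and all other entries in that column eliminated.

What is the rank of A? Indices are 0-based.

rank = 4

step 1: normalize row 0 (÷-3) = (1, 2/3, -1/3, -1/3, 1/3)
  row 1: subtract -3×row0 = (0, 3, 3, 3, -2)
  row 2: subtract -4×row0 = (0, 17/3, 5/3, -7/3, 16/3)
step 2: normalize row 1 (÷3) = (0, 1, 1, 1, -2/3)
  row 0: subtract 2/3×row1 = (1, 0, -1, -1, 7/9)
  row 2: subtract 17/3×row1 = (0, 0, -4, -8, 82/9)
  row 3: subtract -2×row1 = (0, 0, 3, 5, -7/3)
step 3: normalize row 2 (÷-4) = (0, 0, 1, 2, -41/18)
  row 0: subtract -1×row2 = (1, 0, 0, 1, -3/2)
  row 1: subtract 1×row2 = (0, 1, 0, -1, 29/18)
  row 3: subtract 3×row2 = (0, 0, 0, -1, 9/2)
step 4: normalize row 3 (÷-1) = (0, 0, 0, 1, -9/2)
  row 0: subtract 1×row3 = (1, 0, 0, 0, 3)
  row 1: subtract -1×row3 = (0, 1, 0, 0, -26/9)
  row 2: subtract 2×row3 = (0, 0, 1, 0, 121/18)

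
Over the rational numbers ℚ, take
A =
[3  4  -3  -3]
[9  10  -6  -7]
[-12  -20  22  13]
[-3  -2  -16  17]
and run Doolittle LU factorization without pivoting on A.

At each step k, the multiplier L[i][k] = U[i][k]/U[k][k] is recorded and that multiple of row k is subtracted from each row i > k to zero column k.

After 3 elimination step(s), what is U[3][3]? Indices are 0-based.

U[3][3] = 4

Step 1: pivot at (0,0) is 3.
  row1 ← row1 − (3)·row0  ⇒  L[1][0]=3, U row1=(0, -2, 3, 2)
  row2 ← row2 − (-4)·row0  ⇒  L[2][0]=-4, U row2=(0, -4, 10, 1)
  row3 ← row3 − (-1)·row0  ⇒  L[3][0]=-1, U row3=(0, 2, -19, 14)
Step 2: pivot at (1,1) is -2.
  row2 ← row2 − (2)·row1  ⇒  L[2][1]=2, U row2=(0, 0, 4, -3)
  row3 ← row3 − (-1)·row1  ⇒  L[3][1]=-1, U row3=(0, 0, -16, 16)
Step 3: pivot at (2,2) is 4.
  row3 ← row3 − (-4)·row2  ⇒  L[3][2]=-4, U row3=(0, 0, 0, 4)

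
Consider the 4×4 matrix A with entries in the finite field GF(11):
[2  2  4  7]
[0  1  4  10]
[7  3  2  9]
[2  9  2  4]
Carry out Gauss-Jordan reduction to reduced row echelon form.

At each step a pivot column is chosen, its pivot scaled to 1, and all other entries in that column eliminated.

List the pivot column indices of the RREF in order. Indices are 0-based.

pivot(0,0)=2: scale R0 → (1, 1, 2, 9)
  clear (2,0): R2 −= (7)R0 → (0, 7, 10, 1)
  clear (3,0): R3 −= (2)R0 → (0, 7, 9, 8)
pivot(1,1)=1: scale R1 → (0, 1, 4, 10)
  clear (0,1): R0 −= (1)R1 → (1, 0, 9, 10)
  clear (2,1): R2 −= (7)R1 → (0, 0, 4, 8)
  clear (3,1): R3 −= (7)R1 → (0, 0, 3, 4)
pivot(2,2)=4: scale R2 → (0, 0, 1, 2)
  clear (0,2): R0 −= (9)R2 → (1, 0, 0, 3)
  clear (1,2): R1 −= (4)R2 → (0, 1, 0, 2)
  clear (3,2): R3 −= (3)R2 → (0, 0, 0, 9)
pivot(3,3)=9: scale R3 → (0, 0, 0, 1)
  clear (0,3): R0 −= (3)R3 → (1, 0, 0, 0)
  clear (1,3): R1 −= (2)R3 → (0, 1, 0, 0)
  clear (2,3): R2 −= (2)R3 → (0, 0, 1, 0)

pivot columns: 0, 1, 2, 3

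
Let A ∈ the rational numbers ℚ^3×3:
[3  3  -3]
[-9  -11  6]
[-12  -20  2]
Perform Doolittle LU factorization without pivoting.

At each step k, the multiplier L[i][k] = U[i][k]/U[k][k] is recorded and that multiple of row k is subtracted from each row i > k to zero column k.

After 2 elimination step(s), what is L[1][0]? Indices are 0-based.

Step 1: pivot at (0,0) is 3.
  row1 ← row1 − (-3)·row0  ⇒  L[1][0]=-3, U row1=(0, -2, -3)
  row2 ← row2 − (-4)·row0  ⇒  L[2][0]=-4, U row2=(0, -8, -10)
Step 2: pivot at (1,1) is -2.
  row2 ← row2 − (4)·row1  ⇒  L[2][1]=4, U row2=(0, 0, 2)

L[1][0] = -3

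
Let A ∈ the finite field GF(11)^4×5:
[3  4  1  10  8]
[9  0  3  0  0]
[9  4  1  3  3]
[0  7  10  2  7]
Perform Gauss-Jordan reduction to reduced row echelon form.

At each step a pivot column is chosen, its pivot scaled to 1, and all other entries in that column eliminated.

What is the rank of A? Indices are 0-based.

rank = 4

step 1: normalize row 0 (÷3) = (1, 5, 4, 7, 10)
  row 1: subtract 9×row0 = (0, 10, 0, 3, 9)
  row 2: subtract 9×row0 = (0, 3, 9, 6, 1)
step 2: normalize row 1 (÷10) = (0, 1, 0, 8, 2)
  row 0: subtract 5×row1 = (1, 0, 4, 0, 0)
  row 2: subtract 3×row1 = (0, 0, 9, 4, 6)
  row 3: subtract 7×row1 = (0, 0, 10, 1, 4)
step 3: normalize row 2 (÷9) = (0, 0, 1, 9, 8)
  row 0: subtract 4×row2 = (1, 0, 0, 8, 1)
  row 3: subtract 10×row2 = (0, 0, 0, 10, 1)
step 4: normalize row 3 (÷10) = (0, 0, 0, 1, 10)
  row 0: subtract 8×row3 = (1, 0, 0, 0, 9)
  row 1: subtract 8×row3 = (0, 1, 0, 0, 10)
  row 2: subtract 9×row3 = (0, 0, 1, 0, 6)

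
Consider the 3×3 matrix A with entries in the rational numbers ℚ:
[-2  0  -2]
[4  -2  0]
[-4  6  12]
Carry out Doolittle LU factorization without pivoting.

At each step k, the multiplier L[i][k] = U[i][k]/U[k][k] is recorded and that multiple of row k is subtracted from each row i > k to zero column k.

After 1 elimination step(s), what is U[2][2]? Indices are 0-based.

U[2][2] = 16

k=0: U[0][0]=-2
  eliminate (1,0): mult=-2, new row 1: (0, -2, -4); set L[1][0]=-2
  eliminate (2,0): mult=2, new row 2: (0, 6, 16); set L[2][0]=2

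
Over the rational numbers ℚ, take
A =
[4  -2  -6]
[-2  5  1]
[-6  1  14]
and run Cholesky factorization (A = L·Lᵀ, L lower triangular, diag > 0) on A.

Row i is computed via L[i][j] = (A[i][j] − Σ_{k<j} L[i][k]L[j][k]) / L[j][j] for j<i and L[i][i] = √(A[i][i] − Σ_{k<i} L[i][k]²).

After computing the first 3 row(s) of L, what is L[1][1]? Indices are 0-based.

L[1][1] = 2

Step 1: L[0][0] = √(4) = 2.
  L[1][0] = (-2) / L[0][0] = -1.
Step 2: L[1][1] = √(4) = 2.
  L[2][0] = (-6) / L[0][0] = -3.
  L[2][1] = (-2) / L[1][1] = -1.
Step 3: L[2][2] = √(4) = 2.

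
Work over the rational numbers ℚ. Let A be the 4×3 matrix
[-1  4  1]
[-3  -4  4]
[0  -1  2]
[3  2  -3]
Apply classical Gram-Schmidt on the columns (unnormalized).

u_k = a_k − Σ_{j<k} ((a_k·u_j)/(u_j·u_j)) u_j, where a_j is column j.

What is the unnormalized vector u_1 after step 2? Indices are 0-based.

Step 1: u_0 = a_0 = (-1, -3, 0, 3).
Step 2: u_1 = a_1 − (14/19)·u_0 = (90/19, -34/19, -1, -4/19).

u_1 = (90/19, -34/19, -1, -4/19)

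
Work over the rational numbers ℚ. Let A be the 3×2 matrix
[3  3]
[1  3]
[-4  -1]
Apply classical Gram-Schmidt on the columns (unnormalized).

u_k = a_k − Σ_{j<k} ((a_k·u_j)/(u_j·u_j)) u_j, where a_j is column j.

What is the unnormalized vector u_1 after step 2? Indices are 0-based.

u_1 = (15/13, 31/13, 19/13)

Step 1: u_0 = a_0 = (3, 1, -4).
Step 2: u_1 = a_1 − (8/13)·u_0 = (15/13, 31/13, 19/13).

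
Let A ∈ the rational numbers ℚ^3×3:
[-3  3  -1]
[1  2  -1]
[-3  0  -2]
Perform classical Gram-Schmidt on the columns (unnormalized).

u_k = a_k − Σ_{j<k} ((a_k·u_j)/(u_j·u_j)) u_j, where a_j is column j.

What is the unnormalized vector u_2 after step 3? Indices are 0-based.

u_2 = (7/11, -21/22, -21/22)

Step 1: u_0 = a_0 = (-3, 1, -3).
Step 2: u_1 = a_1 − (-7/19)·u_0 = (36/19, 45/19, -21/19).
Step 3: u_2 = a_2 − (8/19)·u_0 − (-13/66)·u_1 = (7/11, -21/22, -21/22).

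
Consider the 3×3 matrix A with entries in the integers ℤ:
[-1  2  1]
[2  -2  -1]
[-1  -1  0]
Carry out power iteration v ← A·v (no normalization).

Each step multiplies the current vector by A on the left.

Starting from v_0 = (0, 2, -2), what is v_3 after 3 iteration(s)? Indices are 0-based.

v_3 = (28, -36, -2)

v_0 = (0, 2, -2).
v_1 = A·v_0 = (2, -2, -2).
v_2 = A·v_1 = (-8, 10, 0).
v_3 = A·v_2 = (28, -36, -2).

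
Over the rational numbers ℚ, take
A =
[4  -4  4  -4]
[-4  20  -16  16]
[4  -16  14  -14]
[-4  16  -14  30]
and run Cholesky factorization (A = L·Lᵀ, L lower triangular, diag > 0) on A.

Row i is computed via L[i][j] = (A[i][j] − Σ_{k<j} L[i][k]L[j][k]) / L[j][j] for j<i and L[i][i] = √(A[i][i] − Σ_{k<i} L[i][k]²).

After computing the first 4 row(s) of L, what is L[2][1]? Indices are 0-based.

Step 1: L[0][0] = √(4) = 2.
  L[1][0] = (-4) / L[0][0] = -2.
Step 2: L[1][1] = √(16) = 4.
  L[2][0] = (4) / L[0][0] = 2.
  L[2][1] = (-12) / L[1][1] = -3.
Step 3: L[2][2] = √(1) = 1.
  L[3][0] = (-4) / L[0][0] = -2.
  L[3][1] = (12) / L[1][1] = 3.
  L[3][2] = (-1) / L[2][2] = -1.
Step 4: L[3][3] = √(16) = 4.

L[2][1] = -3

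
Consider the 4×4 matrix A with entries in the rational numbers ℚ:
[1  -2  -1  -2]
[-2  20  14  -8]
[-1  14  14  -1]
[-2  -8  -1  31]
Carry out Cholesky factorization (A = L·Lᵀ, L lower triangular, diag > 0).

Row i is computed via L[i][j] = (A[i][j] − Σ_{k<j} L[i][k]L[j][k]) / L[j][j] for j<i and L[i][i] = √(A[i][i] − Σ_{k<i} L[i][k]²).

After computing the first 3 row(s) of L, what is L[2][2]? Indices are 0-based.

Step 1: L[0][0] = √(1) = 1.
  L[1][0] = (-2) / L[0][0] = -2.
Step 2: L[1][1] = √(16) = 4.
  L[2][0] = (-1) / L[0][0] = -1.
  L[2][1] = (12) / L[1][1] = 3.
Step 3: L[2][2] = √(4) = 2.

L[2][2] = 2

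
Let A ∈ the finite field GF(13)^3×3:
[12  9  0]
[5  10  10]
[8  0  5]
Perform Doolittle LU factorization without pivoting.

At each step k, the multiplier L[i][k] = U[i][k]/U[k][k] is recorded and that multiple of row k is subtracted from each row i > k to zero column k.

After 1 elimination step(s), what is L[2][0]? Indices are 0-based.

L[2][0] = 5

Step 1: pivot at (0,0) is 12.
  row1 ← row1 − (8)·row0  ⇒  L[1][0]=8, U row1=(0, 3, 10)
  row2 ← row2 − (5)·row0  ⇒  L[2][0]=5, U row2=(0, 7, 5)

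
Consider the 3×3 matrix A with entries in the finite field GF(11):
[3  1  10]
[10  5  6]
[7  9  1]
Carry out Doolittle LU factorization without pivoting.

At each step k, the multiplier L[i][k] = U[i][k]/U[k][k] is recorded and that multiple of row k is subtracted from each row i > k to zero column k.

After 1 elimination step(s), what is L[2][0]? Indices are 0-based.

L[2][0] = 6

[col 0] pivot 3
  R1 -= 7*R0 → (0, 9, 2)  (L[1][0] := 7)
  R2 -= 6*R0 → (0, 3, 7)  (L[2][0] := 6)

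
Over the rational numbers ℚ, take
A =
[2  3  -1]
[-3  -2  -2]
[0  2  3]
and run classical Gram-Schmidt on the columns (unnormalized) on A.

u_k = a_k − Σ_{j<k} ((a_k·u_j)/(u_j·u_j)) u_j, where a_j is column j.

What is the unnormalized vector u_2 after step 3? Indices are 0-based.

u_2 = (-174/77, -116/77, 145/77)

Step 1: u_0 = a_0 = (2, -3, 0).
Step 2: u_1 = a_1 − (12/13)·u_0 = (15/13, 10/13, 2).
Step 3: u_2 = a_2 − (4/13)·u_0 − (43/77)·u_1 = (-174/77, -116/77, 145/77).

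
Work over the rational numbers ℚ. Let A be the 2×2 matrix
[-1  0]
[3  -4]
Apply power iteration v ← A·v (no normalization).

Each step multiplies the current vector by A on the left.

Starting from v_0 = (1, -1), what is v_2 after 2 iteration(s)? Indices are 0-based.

v_2 = (1, -31)

v_0 = (1, -1).
v_1 = A·v_0 = (-1, 7).
v_2 = A·v_1 = (1, -31).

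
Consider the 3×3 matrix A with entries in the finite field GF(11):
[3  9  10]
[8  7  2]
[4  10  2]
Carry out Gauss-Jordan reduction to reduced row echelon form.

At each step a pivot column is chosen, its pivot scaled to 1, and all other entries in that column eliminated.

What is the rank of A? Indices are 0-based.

[1] R0 /= 3  ⇒  (1, 3, 7)
     R1 -= 8·R0  ⇒  (0, 5, 1)
     R2 -= 4·R0  ⇒  (0, 9, 7)
[2] R1 /= 5  ⇒  (0, 1, 9)
     R0 -= 3·R1  ⇒  (1, 0, 2)
     R2 -= 9·R1  ⇒  (0, 0, 3)
[3] R2 /= 3  ⇒  (0, 0, 1)
     R0 -= 2·R2  ⇒  (1, 0, 0)
     R1 -= 9·R2  ⇒  (0, 1, 0)

rank = 3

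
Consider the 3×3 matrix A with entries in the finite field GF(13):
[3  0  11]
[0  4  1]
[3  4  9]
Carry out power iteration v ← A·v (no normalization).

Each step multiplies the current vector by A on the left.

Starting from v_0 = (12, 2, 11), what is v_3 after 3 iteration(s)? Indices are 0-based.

v_3 = (7, 6, 10)

v_0 = (12, 2, 11).
v_1 = A·v_0 = (1, 6, 0).
v_2 = A·v_1 = (3, 11, 1).
v_3 = A·v_2 = (7, 6, 10).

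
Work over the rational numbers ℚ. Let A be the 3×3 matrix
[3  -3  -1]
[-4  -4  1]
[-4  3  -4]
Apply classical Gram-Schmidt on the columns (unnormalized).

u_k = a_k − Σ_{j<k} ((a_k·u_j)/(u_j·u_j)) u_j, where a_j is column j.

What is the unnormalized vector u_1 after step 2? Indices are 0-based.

Step 1: u_0 = a_0 = (3, -4, -4).
Step 2: u_1 = a_1 − (-5/41)·u_0 = (-108/41, -184/41, 103/41).

u_1 = (-108/41, -184/41, 103/41)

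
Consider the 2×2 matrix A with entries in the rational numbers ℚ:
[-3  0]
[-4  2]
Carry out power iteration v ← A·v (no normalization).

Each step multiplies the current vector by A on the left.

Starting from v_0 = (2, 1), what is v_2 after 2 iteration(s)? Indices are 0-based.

v_0 = (2, 1).
v_1 = A·v_0 = (-6, -6).
v_2 = A·v_1 = (18, 12).

v_2 = (18, 12)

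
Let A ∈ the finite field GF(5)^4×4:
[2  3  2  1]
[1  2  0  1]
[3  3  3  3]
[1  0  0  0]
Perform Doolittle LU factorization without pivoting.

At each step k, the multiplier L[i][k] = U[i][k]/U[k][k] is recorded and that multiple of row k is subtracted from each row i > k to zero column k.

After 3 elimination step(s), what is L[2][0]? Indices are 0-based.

k=0: U[0][0]=2
  eliminate (1,0): mult=3, new row 1: (0, 3, 4, 3); set L[1][0]=3
  eliminate (2,0): mult=4, new row 2: (0, 1, 0, 4); set L[2][0]=4
  eliminate (3,0): mult=3, new row 3: (0, 1, 4, 2); set L[3][0]=3
k=1: U[1][1]=3
  eliminate (2,1): mult=2, new row 2: (0, 0, 2, 3); set L[2][1]=2
  eliminate (3,1): mult=2, new row 3: (0, 0, 1, 1); set L[3][1]=2
k=2: U[2][2]=2
  eliminate (3,2): mult=3, new row 3: (0, 0, 0, 2); set L[3][2]=3

L[2][0] = 4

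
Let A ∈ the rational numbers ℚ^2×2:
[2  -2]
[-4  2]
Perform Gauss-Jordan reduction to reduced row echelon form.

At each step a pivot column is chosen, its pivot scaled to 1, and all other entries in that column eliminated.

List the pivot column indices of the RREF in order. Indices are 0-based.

[1] R0 /= 2  ⇒  (1, -1)
     R1 -= -4·R0  ⇒  (0, -2)
[2] R1 /= -2  ⇒  (0, 1)
     R0 -= -1·R1  ⇒  (1, 0)

pivot columns: 0, 1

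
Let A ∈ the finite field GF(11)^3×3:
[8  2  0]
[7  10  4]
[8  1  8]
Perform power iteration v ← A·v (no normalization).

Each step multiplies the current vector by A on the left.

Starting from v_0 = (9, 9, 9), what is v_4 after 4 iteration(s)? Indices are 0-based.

v_4 = (3, 6, 0)

v_0 = (9, 9, 9).
v_1 = A·v_0 = (2, 2, 10).
v_2 = A·v_1 = (9, 8, 10).
v_3 = A·v_2 = (0, 7, 6).
v_4 = A·v_3 = (3, 6, 0).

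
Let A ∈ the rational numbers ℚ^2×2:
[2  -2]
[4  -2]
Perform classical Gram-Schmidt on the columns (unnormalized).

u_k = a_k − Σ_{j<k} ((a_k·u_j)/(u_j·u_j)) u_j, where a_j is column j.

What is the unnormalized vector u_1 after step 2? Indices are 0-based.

Step 1: u_0 = a_0 = (2, 4).
Step 2: u_1 = a_1 − (-3/5)·u_0 = (-4/5, 2/5).

u_1 = (-4/5, 2/5)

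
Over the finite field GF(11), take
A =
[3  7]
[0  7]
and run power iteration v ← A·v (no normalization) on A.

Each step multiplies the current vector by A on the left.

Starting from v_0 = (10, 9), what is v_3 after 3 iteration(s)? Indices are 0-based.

v_0 = (10, 9).
v_1 = A·v_0 = (5, 8).
v_2 = A·v_1 = (5, 1).
v_3 = A·v_2 = (0, 7).

v_3 = (0, 7)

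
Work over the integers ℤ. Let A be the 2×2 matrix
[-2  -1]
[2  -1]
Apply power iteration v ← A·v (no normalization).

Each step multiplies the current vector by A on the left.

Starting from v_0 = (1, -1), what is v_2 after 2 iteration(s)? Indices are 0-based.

v_2 = (-1, -5)

v_0 = (1, -1).
v_1 = A·v_0 = (-1, 3).
v_2 = A·v_1 = (-1, -5).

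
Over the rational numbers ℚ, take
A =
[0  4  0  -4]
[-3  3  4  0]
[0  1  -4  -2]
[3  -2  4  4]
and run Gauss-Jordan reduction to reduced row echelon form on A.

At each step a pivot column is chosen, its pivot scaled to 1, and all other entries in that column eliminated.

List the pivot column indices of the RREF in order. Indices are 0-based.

[1] R0 <-> R1
[1] R0 /= -3  ⇒  (1, -1, -4/3, 0)
     R3 -= 3·R0  ⇒  (0, 1, 8, 4)
[2] R1 /= 4  ⇒  (0, 1, 0, -1)
     R0 -= -1·R1  ⇒  (1, 0, -4/3, -1)
     R2 -= 1·R1  ⇒  (0, 0, -4, -1)
     R3 -= 1·R1  ⇒  (0, 0, 8, 5)
[3] R2 /= -4  ⇒  (0, 0, 1, 1/4)
     R0 -= -4/3·R2  ⇒  (1, 0, 0, -2/3)
     R3 -= 8·R2  ⇒  (0, 0, 0, 3)
[4] R3 /= 3  ⇒  (0, 0, 0, 1)
     R0 -= -2/3·R3  ⇒  (1, 0, 0, 0)
     R1 -= -1·R3  ⇒  (0, 1, 0, 0)
     R2 -= 1/4·R3  ⇒  (0, 0, 1, 0)

pivot columns: 0, 1, 2, 3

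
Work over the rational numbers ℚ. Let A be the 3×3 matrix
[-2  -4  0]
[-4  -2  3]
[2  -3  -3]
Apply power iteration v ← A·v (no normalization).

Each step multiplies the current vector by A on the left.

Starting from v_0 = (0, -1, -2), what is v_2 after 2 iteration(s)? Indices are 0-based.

v_2 = (8, 19, -7)

v_0 = (0, -1, -2).
v_1 = A·v_0 = (4, -4, 9).
v_2 = A·v_1 = (8, 19, -7).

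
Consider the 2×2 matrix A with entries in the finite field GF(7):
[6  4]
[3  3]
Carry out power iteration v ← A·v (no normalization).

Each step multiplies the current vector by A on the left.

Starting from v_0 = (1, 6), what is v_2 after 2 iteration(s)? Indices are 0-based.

v_2 = (5, 6)

v_0 = (1, 6).
v_1 = A·v_0 = (2, 0).
v_2 = A·v_1 = (5, 6).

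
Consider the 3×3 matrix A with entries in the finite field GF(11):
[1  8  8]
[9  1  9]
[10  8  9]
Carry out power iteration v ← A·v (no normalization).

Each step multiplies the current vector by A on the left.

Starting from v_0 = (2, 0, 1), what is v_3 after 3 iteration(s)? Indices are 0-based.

v_0 = (2, 0, 1).
v_1 = A·v_0 = (10, 5, 7).
v_2 = A·v_1 = (7, 4, 5).
v_3 = A·v_2 = (2, 2, 4).

v_3 = (2, 2, 4)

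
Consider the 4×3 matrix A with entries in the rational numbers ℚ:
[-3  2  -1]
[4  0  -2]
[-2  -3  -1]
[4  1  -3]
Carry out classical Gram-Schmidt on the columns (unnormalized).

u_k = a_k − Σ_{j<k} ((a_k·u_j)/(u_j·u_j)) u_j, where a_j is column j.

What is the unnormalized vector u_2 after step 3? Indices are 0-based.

u_2 = (-580/307, -210/307, -554/307, -502/307)

Step 1: u_0 = a_0 = (-3, 4, -2, 4).
Step 2: u_1 = a_1 − (4/45)·u_0 = (34/15, -16/45, -127/45, 29/45).
Step 3: u_2 = a_2 − (-1/3)·u_0 − (-15/307)·u_1 = (-580/307, -210/307, -554/307, -502/307).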